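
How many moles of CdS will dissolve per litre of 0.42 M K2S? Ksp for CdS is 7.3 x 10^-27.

CdS(s) ⇌ Cd^2+(aq) + S^2-(aq)
Ksp = [Cd^2+][S^2-]
If s mol/L dissolves here, [Cd^2+] = s, [S^2-] = 0.42 + s ≈ 0.42 (Ksp is small, so little additional dissolves).
Ksp ≈ s × 0.42
s = 1.7 × 10^-26 M
Check: s = 1.7 × 10^-26 ≪ 0.42, so the approximation is valid.

1.7 × 10^-26 M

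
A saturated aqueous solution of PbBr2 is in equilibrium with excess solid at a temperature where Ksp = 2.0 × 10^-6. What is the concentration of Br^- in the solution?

[Br^-] ≈ 0.016 M

PbBr2(s) <=> Pb^2+(aq) + 2 Br^-(aq)
Ksp = [Pb^2+][Br^-]^2
For each mole of PbBr2 that dissolves: [Pb^2+] = s, [Br^-] = 2s.
So Ksp = s × (2s)^2 = 4s^3
Solving, s = (2.0 × 10^-6/4)^(1/3) = 7.94 × 10^-3 M
[Br^-] = 2s = 1.6 × 10^-2 M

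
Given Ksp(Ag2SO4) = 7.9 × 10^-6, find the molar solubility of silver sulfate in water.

1.3e-2 M

Ag2SO4(s) ⇌ 2 Ag^+(aq) + SO4^2-(aq)
Ksp = [Ag^+]^2[SO4^2-]
If s mol/L of Ag2SO4 dissolves, [Ag^+] = 2s and [SO4^2-] = s.
Substituting: Ksp = (2s)^2s = 4s^3
Solving, s = (7.9 × 10^-6/4)^(1/3) = 1.3 × 10^-2 M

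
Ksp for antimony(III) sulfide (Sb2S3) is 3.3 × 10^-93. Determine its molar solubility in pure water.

Sb2S3(s) ⇌ 2 Sb^3+ + 3 S^2-
Ksp = [Sb^3+]^2[S^2-]^3
For each mole of Sb2S3 that dissolves: [Sb^3+] = 2s, [S^2-] = 3s.
Substituting: Ksp = (2s)^2(3s)^3 = 108s^5
s = (3.3 × 10^-93 / 108)^(1/5) = 1.3 × 10^-19 M

s ≈ 1.3 × 10^-19 M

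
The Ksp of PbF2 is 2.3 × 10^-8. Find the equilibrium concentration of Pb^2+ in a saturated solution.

PbF2(s) ⇌ Pb^2+ + 2 F^-
Ksp = [Pb^2+][F^-]^2
With molar solubility s: [Pb^2+] = s, [F^-] = 2s.
Substituting: Ksp = s(2s)^2 = 4s^3
s = (2.3 × 10^-8 / 4)^(1/3) = 1.79 × 10^-3 M
[Pb^2+] = s = 1.8 × 10^-3 M

[Pb^2+] ≈ 1.8 x 10^-3 M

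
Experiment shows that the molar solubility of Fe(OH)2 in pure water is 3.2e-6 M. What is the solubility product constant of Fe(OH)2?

Fe(OH)2(s) ⇌ Fe^2+ + 2 OH^-
For each mole of Fe(OH)2 that dissolves: [Fe^2+] = s, [OH^-] = 2s.
Ksp = [Fe^2+][OH^-]^2
So Ksp = s × (2s)^2 = 4s^3
Ksp = 4 × (3.2 x 10^-6)^3 = 1.3 × 10^-16

1.3e-16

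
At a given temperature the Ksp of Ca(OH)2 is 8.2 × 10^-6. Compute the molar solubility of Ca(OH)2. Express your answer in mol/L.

Ca(OH)2(s) ⇌ Ca^2+ + 2 OH^-
Ksp = [Ca^2+][OH^-]^2
With molar solubility s: [Ca^2+] = s, [OH^-] = 2s.
Substituting: Ksp = s(2s)^2 = 4s^3
s^3 = 8.2 × 10^-6 / 4, so s = 1.3 × 10^-2 M

s ≈ 1.3 x 10^-2 M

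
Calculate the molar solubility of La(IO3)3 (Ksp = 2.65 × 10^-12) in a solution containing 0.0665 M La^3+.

La(IO3)3(s) ⇌ La^3+(aq) + 3 IO3^-(aq)
Ksp = [La^3+][IO3^-]^3
Let s = moles of La(IO3)3 that dissolve per litre. [La^3+] = 0.0665 + s ≈ 0.0665, [IO3^-] = 3s (Ksp is small, so little additional dissolves).
Ksp ≈ 0.0665 × (3s)^3
s = 1.14 x 10^-4 M
Check: s = 1.1 x 10^-4 ≪ 0.0665, so the approximation is valid.

1.14e-4 M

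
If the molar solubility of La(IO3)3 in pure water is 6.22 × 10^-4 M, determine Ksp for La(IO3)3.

Ksp = 4.04 x 10^-12

La(IO3)3(s) ⇌ La^3+(aq) + 3 IO3^-(aq)
For each mole of La(IO3)3 that dissolves: [La^3+] = s, [IO3^-] = 3s.
Ksp = [La^3+][IO3^-]^3
So Ksp = s × (3s)^3 = 27s^4
With s = 6.22 × 10^-4: Ksp = 4.04 × 10^-12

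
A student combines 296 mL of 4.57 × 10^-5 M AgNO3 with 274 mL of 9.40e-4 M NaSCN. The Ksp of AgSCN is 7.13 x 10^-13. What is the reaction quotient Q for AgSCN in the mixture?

Total volume = 296 + 274 = 570 mL.
[Ag^+] = 4.57 × 10^-5 × (296/570) = 2.373 x 10^-5 M
[SCN^-] = 9.40 × 10^-4 × (274/570) = 4.519 × 10^-4 M
AgSCN(s) ⇌ Ag^+ + SCN^-, so Q = [Ag^+][SCN^-]
Q = (2.373 × 10^-5)(4.519 × 10^-4) = 1.07 × 10^-8
Q > Ksp, so AgSCN will precipitate.

Q ≈ 1.07 × 10^-8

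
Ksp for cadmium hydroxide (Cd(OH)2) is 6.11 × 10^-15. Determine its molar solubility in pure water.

s = 1.15e-5 M

Cd(OH)2(s) ⇌ Cd^2+(aq) + 2 OH^-(aq)
Ksp = [Cd^2+][OH^-]^2
If s mol/L of Cd(OH)2 dissolves, [Cd^2+] = s and [OH^-] = 2s.
Substituting: Ksp = s(2s)^2 = 4s^3
Solving, s = (6.11 × 10^-15/4)^(1/3) = 1.15 × 10^-5 M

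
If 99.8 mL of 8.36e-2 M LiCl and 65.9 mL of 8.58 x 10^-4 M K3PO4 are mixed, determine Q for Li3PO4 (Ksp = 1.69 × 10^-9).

4.36 × 10^-8

Total volume = 99.8 + 65.9 = 165.7 mL.
[Li^+] = 8.36 x 10^-2 × (99.8/165.7) = 5.035 x 10^-2 M
[PO4^3-] = 8.58 x 10^-4 × (65.9/165.7) = 3.412 x 10^-4 M
Li3PO4(s) <=> 3 Li^+(aq) + PO4^3-(aq), so Q = [Li^+]^3[PO4^3-]
Q = (5.035 x 10^-2)^3(3.412 x 10^-4) = 4.36 × 10^-8
Q > Ksp, so Li3PO4 will precipitate.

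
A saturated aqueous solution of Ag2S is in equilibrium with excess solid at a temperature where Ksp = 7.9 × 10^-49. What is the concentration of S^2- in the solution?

Ag2S(s) ⇌ 2 Ag^+(aq) + S^2-(aq)
Ksp = [Ag^+]^2[S^2-]
Let s = molar solubility. Then [Ag^+] = 2s and [S^2-] = s.
Substituting: Ksp = (2s)^2s = 4s^3
s^3 = 7.9 × 10^-49 / 4, so s = 5.82 × 10^-17 M
[S^2-] = s = 5.8 × 10^-17 M

[S^2-] ≈ 5.8e-17 M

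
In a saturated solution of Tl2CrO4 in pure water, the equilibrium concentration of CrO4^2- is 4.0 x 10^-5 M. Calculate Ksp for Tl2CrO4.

Tl2CrO4(s) ⇌ 2 Tl^+(aq) + CrO4^2-(aq)
Stoichiometry gives [Tl^+] = (2/1)[CrO4^2-] = 8.00 × 10^-5 M.
Ksp = [Tl^+]^2[CrO4^2-]
Ksp = (8.00 x 10^-5)^2 × 4.0 × 10^-5 = 2.6 × 10^-13

Ksp ≈ 2.6 x 10^-13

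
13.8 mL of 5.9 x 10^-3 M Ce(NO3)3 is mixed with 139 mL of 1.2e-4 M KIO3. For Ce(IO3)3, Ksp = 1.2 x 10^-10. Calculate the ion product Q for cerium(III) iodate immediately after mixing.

Q = 6.9e-16

Total volume = 13.8 + 139 = 152.8 mL.
[Ce^3+] = 5.9 x 10^-3 × (13.8/152.8) = 5.33 × 10^-4 M
[IO3^-] = 1.2 x 10^-4 × (139/152.8) = 1.09 x 10^-4 M
Ce(IO3)3(s) ⇌ Ce^3+(aq) + 3 IO3^-(aq), so Q = [Ce^3+][IO3^-]^3
Q = (5.33 × 10^-4)(1.09 x 10^-4)^3 = 6.9 × 10^-16
Q < Ksp, so no precipitate of Ce(IO3)3 forms.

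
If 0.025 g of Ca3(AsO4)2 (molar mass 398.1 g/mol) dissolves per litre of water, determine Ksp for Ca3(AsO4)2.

Ksp = 1.1 x 10^-19

Molar solubility s = (2.5 x 10^-2 g/L) / (398.1 g/mol) = 6.28 x 10^-5 M.
Ca3(AsO4)2(s) <=> 3 Ca^2+ + 2 AsO4^3-
If s mol/L of Ca3(AsO4)2 dissolves, [Ca^2+] = 3s and [AsO4^3-] = 2s.
Ksp = [Ca^2+]^3[AsO4^3-]^2
Ksp = (3s)^3(2s)^2 = 108s^5
With s = 6.28 × 10^-5: Ksp = 1.1 × 10^-19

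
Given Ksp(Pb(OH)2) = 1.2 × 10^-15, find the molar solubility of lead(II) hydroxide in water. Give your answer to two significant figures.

s ≈ 6.7 x 10^-6 M

Pb(OH)2(s) ⇌ Pb^2+ + 2 OH^-
Ksp = [Pb^2+][OH^-]^2
With molar solubility s: [Pb^2+] = s, [OH^-] = 2s.
Ksp = s(2s)^2 = 4s^3
s^3 = 1.2 × 10^-15 / 4, so s = 6.7 × 10^-6 M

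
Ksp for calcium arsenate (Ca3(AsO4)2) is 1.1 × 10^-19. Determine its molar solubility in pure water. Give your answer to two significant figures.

6.3 × 10^-5 M

Ca3(AsO4)2(s) <=> 3 Ca^2+(aq) + 2 AsO4^3-(aq)
Ksp = [Ca^2+]^3[AsO4^3-]^2
With molar solubility s: [Ca^2+] = 3s, [AsO4^3-] = 2s.
Ksp = (3s)^3(2s)^2 = 108s^5
s^5 = 1.1 × 10^-19 / 108, so s = 6.3 × 10^-5 M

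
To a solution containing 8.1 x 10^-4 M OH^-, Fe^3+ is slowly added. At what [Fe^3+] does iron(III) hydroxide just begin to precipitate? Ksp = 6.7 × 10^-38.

Fe(OH)3(s) <=> Fe^3+ + 3 OH^-
Ksp = [Fe^3+][OH^-]^3
Precipitation begins when Q = Ksp. With [OH^-] = 8.1 x 10^-4 M:
6.7 × 10^-38 = (8.1 x 10^-4)^3 × [Fe^3+]
[Fe^3+] = (6.7 × 10^-38 / 5.31 × 10^-10) = 1.3 x 10^-28 M

1.3e-28 M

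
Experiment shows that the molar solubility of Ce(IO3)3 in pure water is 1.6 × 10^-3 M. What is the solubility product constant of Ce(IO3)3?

Ce(IO3)3(s) <=> Ce^3+(aq) + 3 IO3^-(aq)
With molar solubility s: [Ce^3+] = s, [IO3^-] = 3s.
Ksp = [Ce^3+][IO3^-]^3
Substituting: Ksp = s(3s)^3 = 27s^4
Ksp = 27 × (1.6 × 10^-3)^4 = 1.8 x 10^-10

1.8 × 10^-10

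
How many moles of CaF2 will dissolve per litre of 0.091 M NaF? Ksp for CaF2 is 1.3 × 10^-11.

CaF2(s) ⇌ Ca^2+(aq) + 2 F^-(aq)
Ksp = [Ca^2+][F^-]^2
If s mol/L dissolves here, [Ca^2+] = s, [F^-] = 0.091 + 2s ≈ 0.091 (common-ion effect: F^- is already 0.091 M).
Ksp ≈ s × (0.091)^2
s = 1.6 x 10^-9 M
Check: 2s = 3.1 × 10^-9 ≪ 0.091, so the approximation is valid.

s = 1.6 × 10^-9 M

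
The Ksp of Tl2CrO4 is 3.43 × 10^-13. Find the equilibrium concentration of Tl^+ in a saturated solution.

Tl2CrO4(s) <=> 2 Tl^+ + CrO4^2-
Ksp = [Tl^+]^2[CrO4^2-]
With molar solubility s: [Tl^+] = 2s, [CrO4^2-] = s.
Ksp = (2s)^2s = 4s^3
s = (3.43 × 10^-13 / 4)^(1/3) = 4.410 × 10^-5 M
[Tl^+] = 2s = 8.82 × 10^-5 M

[Tl^+] = 8.82 x 10^-5 M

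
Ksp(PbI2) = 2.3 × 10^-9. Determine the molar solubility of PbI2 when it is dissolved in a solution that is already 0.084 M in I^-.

PbI2(s) ⇌ Pb^2+(aq) + 2 I^-(aq)
Ksp = [Pb^2+][I^-]^2
Let s = moles of PbI2 that dissolve per litre. [Pb^2+] = s, [I^-] = 0.084 + 2s ≈ 0.084 (since the I^- already present dominates).
Ksp ≈ s × (0.084)^2
s = 3.3 x 10^-7 M
Check: 2s = 6.5 x 10^-7 ≪ 0.084, so the approximation is valid.

3.3e-7 M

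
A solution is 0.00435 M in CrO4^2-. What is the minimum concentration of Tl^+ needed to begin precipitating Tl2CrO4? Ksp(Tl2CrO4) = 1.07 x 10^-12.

[Tl^+] = 1.57 x 10^-5 M

Tl2CrO4(s) <=> 2 Tl^+(aq) + CrO4^2-(aq)
Ksp = [Tl^+]^2[CrO4^2-]
Precipitation begins when Q = Ksp. With [CrO4^2-] = 0.00435 M:
1.07 x 10^-12 = (0.00435) × [Tl^+]^2
[Tl^+] = (1.07 x 10^-12 / 4.35 × 10^-3)^(1/2) = 1.57 x 10^-5 M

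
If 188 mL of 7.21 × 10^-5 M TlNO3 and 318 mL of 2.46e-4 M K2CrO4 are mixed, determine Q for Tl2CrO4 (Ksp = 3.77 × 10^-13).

Total volume = 188 + 318 = 506 mL.
[Tl^+] = 7.21 x 10^-5 × (188/506) = 2.679 × 10^-5 M
[CrO4^2-] = 2.46 x 10^-4 × (318/506) = 1.546 × 10^-4 M
Tl2CrO4(s) ⇌ 2 Tl^+ + CrO4^2-, so Q = [Tl^+]^2[CrO4^2-]
Q = (2.679 x 10^-5)^2(1.546 × 10^-4) = 1.11 × 10^-13
Q < Ksp, so no precipitate of Tl2CrO4 forms.

1.11 x 10^-13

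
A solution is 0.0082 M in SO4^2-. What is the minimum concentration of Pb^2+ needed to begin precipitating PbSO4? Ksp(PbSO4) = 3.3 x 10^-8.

PbSO4(s) ⇌ Pb^2+ + SO4^2-
Ksp = [Pb^2+][SO4^2-]
Precipitation begins when Q = Ksp. With [SO4^2-] = 0.0082 M:
3.3 x 10^-8 = (0.0082) × [Pb^2+]
[Pb^2+] = (3.3 x 10^-8 / 8.2 x 10^-3) = 4.0 x 10^-6 M

[Pb^2+] = 4.0 × 10^-6 M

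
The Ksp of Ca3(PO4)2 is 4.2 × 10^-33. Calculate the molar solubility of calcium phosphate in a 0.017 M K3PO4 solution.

Ca3(PO4)2(s) ⇌ 3 Ca^2+ + 2 PO4^3-
Ksp = [Ca^2+]^3[PO4^3-]^2
Let s be the molar solubility in this solution. [Ca^2+] = 3s, [PO4^3-] = 0.017 + 2s ≈ 0.017 (since PO4^3- from K3PO4 dominates).
Ksp ≈ (3s)^3 × (0.017)^2
s = 8.1 × 10^-11 M
Check: 2s = 1.6 × 10^-10 ≪ 0.017, so the approximation is valid.

s ≈ 8.1e-11 M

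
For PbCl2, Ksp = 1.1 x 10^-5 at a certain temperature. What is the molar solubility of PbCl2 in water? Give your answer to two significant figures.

s ≈ 0.014 M

PbCl2(s) ⇌ Pb^2+(aq) + 2 Cl^-(aq)
Ksp = [Pb^2+][Cl^-]^2
If s mol/L of PbCl2 dissolves, [Pb^2+] = s and [Cl^-] = 2s.
Ksp = s(2s)^2 = 4s^3
Solving, s = (1.1 x 10^-5/4)^(1/3) = 1.4 × 10^-2 M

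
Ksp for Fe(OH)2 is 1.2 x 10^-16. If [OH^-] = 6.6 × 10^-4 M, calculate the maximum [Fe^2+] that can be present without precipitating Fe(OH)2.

Fe(OH)2(s) ⇌ Fe^2+(aq) + 2 OH^-(aq)
Ksp = [Fe^2+][OH^-]^2
Precipitation begins when Q = Ksp. With [OH^-] = 6.6 × 10^-4 M:
1.2 x 10^-16 = (6.6 × 10^-4)^2 × [Fe^2+]
[Fe^2+] = (1.2 x 10^-16 / 4.36 × 10^-7) = 2.8 x 10^-10 M

2.8e-10 M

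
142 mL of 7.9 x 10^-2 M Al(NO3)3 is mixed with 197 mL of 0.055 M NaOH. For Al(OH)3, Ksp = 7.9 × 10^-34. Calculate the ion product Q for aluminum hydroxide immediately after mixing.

Total volume = 142 + 197 = 339 mL.
[Al^3+] = 7.9 × 10^-2 × (142/339) = 3.31 × 10^-2 M
[OH^-] = 5.5 × 10^-2 × (197/339) = 3.20 x 10^-2 M
Al(OH)3(s) <=> Al^3+ + 3 OH^-, so Q = [Al^3+][OH^-]^3
Q = (3.31 x 10^-2)(3.20 × 10^-2)^3 = 1.1 × 10^-6
Q > Ksp, so Al(OH)3 will precipitate.

Q = 1.1e-6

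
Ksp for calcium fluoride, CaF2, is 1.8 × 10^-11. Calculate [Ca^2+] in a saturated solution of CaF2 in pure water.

[Ca^2+] = 1.7e-4 M

CaF2(s) <=> Ca^2+(aq) + 2 F^-(aq)
Ksp = [Ca^2+][F^-]^2
With molar solubility s: [Ca^2+] = s, [F^-] = 2s.
Ksp = s(2s)^2 = 4s^3
s = (1.8 × 10^-11 / 4)^(1/3) = 1.65 x 10^-4 M
[Ca^2+] = s = 1.7 × 10^-4 M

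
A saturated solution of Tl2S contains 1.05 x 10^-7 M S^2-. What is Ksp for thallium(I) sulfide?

Tl2S(s) ⇌ 2 Tl^+ + S^2-
Stoichiometry gives [Tl^+] = (2/1)[S^2-] = 2.100 × 10^-7 M.
Ksp = [Tl^+]^2[S^2-]
Ksp = (2.100 × 10^-7)^2 × 1.05 × 10^-7 = 4.63 x 10^-21

Ksp = 4.63e-21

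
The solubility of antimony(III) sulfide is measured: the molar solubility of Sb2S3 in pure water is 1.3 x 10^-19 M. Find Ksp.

Sb2S3(s) ⇌ 2 Sb^3+ + 3 S^2-
Let s = molar solubility. Then [Sb^3+] = 2s and [S^2-] = 3s.
Ksp = [Sb^3+]^2[S^2-]^3
Substituting: Ksp = (2s)^2(3s)^3 = 108s^5
Ksp = 108 × (1.3 x 10^-19)^5 = 4.0 x 10^-93

Ksp ≈ 4.0 × 10^-93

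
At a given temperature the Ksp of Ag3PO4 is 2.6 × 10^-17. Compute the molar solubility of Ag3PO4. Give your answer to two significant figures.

Ag3PO4(s) ⇌ 3 Ag^+ + PO4^3-
Ksp = [Ag^+]^3[PO4^3-]
If s mol/L of Ag3PO4 dissolves, [Ag^+] = 3s and [PO4^3-] = s.
So Ksp = (3s)^3 × s = 27s^4
Solving, s = (2.6 × 10^-17/27)^(1/4) = 3.1 × 10^-5 M

3.1e-5 M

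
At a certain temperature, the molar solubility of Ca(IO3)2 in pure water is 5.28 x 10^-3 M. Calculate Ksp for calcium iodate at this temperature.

Ca(IO3)2(s) ⇌ Ca^2+ + 2 IO3^-
For each mole of Ca(IO3)2 that dissolves: [Ca^2+] = s, [IO3^-] = 2s.
Ksp = [Ca^2+][IO3^-]^2
Substituting: Ksp = s(2s)^2 = 4s^3
With s = 5.28 × 10^-3: Ksp = 5.89 × 10^-7

Ksp ≈ 5.89e-7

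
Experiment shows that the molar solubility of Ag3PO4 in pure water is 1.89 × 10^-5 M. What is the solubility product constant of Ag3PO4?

Ksp ≈ 3.45 × 10^-18

Ag3PO4(s) ⇌ 3 Ag^+(aq) + PO4^3-(aq)
With molar solubility s: [Ag^+] = 3s, [PO4^3-] = s.
Ksp = [Ag^+]^3[PO4^3-]
So Ksp = (3s)^3 × s = 27s^4
Ksp = 27 × (1.89 × 10^-5)^4 = 3.45 × 10^-18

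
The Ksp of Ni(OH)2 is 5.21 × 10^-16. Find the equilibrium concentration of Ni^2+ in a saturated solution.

Ni(OH)2(s) <=> Ni^2+ + 2 OH^-
Ksp = [Ni^2+][OH^-]^2
For each mole of Ni(OH)2 that dissolves: [Ni^2+] = s, [OH^-] = 2s.
Ksp = s(2s)^2 = 4s^3
s^3 = 5.21 × 10^-16 / 4, so s = 5.069 × 10^-6 M
[Ni^2+] = s = 5.07 × 10^-6 M

[Ni^2+] = 5.07 × 10^-6 M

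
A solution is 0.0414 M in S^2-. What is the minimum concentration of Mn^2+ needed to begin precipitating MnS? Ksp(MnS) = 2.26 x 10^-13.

[Mn^2+] ≈ 5.46 x 10^-12 M

MnS(s) ⇌ Mn^2+(aq) + S^2-(aq)
Ksp = [Mn^2+][S^2-]
Precipitation begins when Q = Ksp. With [S^2-] = 0.0414 M:
2.26 x 10^-13 = (0.0414) × [Mn^2+]
[Mn^2+] = (2.26 x 10^-13 / 4.14 × 10^-2) = 5.46 × 10^-12 M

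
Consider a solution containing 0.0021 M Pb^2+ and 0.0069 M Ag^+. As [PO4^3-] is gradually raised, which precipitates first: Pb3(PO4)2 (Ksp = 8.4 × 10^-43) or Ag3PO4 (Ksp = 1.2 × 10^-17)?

Pb3(PO4)2

Each salt begins to precipitate when Q = Ksp, i.e. when [PO4^3-] reaches its threshold.
For Pb3(PO4)2: 8.4 × 10^-43 = (0.0021)^3 × [PO4^3-]^2  ⇒  [PO4^3-] = 9.5 x 10^-18 M.
For Ag3PO4: 1.2 × 10^-17 = (0.0069)^3 × [PO4^3-]  ⇒  [PO4^3-] = 3.7 × 10^-11 M.
The salt with the lower threshold [PO4^3-] precipitates first: Pb3(PO4)2.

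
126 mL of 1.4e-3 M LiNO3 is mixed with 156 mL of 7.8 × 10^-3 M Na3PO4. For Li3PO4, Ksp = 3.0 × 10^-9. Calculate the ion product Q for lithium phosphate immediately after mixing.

Total volume = 126 + 156 = 282 mL.
[Li^+] = 1.4 × 10^-3 × (126/282) = 6.26 x 10^-4 M
[PO4^3-] = 7.8 x 10^-3 × (156/282) = 4.31 × 10^-3 M
Li3PO4(s) ⇌ 3 Li^+(aq) + PO4^3-(aq), so Q = [Li^+]^3[PO4^3-]
Q = (6.26 x 10^-4)^3(4.31 x 10^-3) = 1.1 × 10^-12
Q < Ksp, so no precipitate of Li3PO4 forms.

Q = 1.1 × 10^-12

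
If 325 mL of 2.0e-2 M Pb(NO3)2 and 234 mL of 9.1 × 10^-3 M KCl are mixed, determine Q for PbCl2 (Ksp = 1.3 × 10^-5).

1.7 x 10^-7

Total volume = 325 + 234 = 559 mL.
[Pb^2+] = 2.0 × 10^-2 × (325/559) = 1.16 x 10^-2 M
[Cl^-] = 9.1 × 10^-3 × (234/559) = 3.81 × 10^-3 M
PbCl2(s) ⇌ Pb^2+(aq) + 2 Cl^-(aq), so Q = [Pb^2+][Cl^-]^2
Q = (1.16 × 10^-2)(3.81 × 10^-3)^2 = 1.7 × 10^-7
Q < Ksp, so no precipitate of PbCl2 forms.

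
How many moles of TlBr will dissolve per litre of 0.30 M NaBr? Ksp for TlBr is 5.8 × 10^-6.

TlBr(s) ⇌ Tl^+(aq) + Br^-(aq)
Ksp = [Tl^+][Br^-]
If s mol/L dissolves here, [Tl^+] = s, [Br^-] = 0.30 + s ≈ 0.30 (Ksp is small, so little additional dissolves).
Ksp ≈ s × 0.30
s = 1.9 × 10^-5 M
Check: s = 1.9 x 10^-5 ≪ 0.30, so the approximation is valid.

1.9e-5 M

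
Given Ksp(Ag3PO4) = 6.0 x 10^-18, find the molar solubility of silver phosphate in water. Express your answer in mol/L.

Ag3PO4(s) ⇌ 3 Ag^+ + PO4^3-
Ksp = [Ag^+]^3[PO4^3-]
With molar solubility s: [Ag^+] = 3s, [PO4^3-] = s.
Substituting: Ksp = (3s)^3s = 27s^4
Solving, s = (6.0 x 10^-18/27)^(1/4) = 2.2 x 10^-5 M

s = 2.2 × 10^-5 M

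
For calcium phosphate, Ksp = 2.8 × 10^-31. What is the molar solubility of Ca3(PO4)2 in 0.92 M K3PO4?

s ≈ 2.3e-11 M

Ca3(PO4)2(s) ⇌ 3 Ca^2+ + 2 PO4^3-
Ksp = [Ca^2+]^3[PO4^3-]^2
Let s = moles of Ca3(PO4)2 that dissolve per litre. [Ca^2+] = 3s, [PO4^3-] = 0.92 + 2s ≈ 0.92 (Ksp is small, so little additional dissolves).
Ksp ≈ (3s)^3 × (0.92)^2
s = 2.3 × 10^-11 M
Check: 2s = 4.6 × 10^-11 ≪ 0.92, so the approximation is valid.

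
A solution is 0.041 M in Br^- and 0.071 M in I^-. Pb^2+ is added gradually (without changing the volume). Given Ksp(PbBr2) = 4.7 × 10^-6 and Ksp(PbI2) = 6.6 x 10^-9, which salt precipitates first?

PbI2

Each salt begins to precipitate when Q = Ksp, i.e. when [Pb^2+] reaches its threshold.
For PbBr2: 4.7 × 10^-6 = (0.041)^2 × [Pb^2+]  ⇒  [Pb^2+] = 2.8 x 10^-3 M.
For PbI2: 6.6 x 10^-9 = (0.071)^2 × [Pb^2+]  ⇒  [Pb^2+] = 1.3 x 10^-6 M.
The salt with the lower threshold [Pb^2+] precipitates first: PbI2.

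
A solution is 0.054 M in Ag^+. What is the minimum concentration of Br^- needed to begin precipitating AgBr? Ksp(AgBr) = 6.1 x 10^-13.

AgBr(s) ⇌ Ag^+(aq) + Br^-(aq)
Ksp = [Ag^+][Br^-]
Precipitation begins when Q = Ksp. With [Ag^+] = 0.054 M:
6.1 x 10^-13 = (0.054) × [Br^-]
[Br^-] = (6.1 x 10^-13 / 5.4 x 10^-2) = 1.1 x 10^-11 M

1.1 × 10^-11 M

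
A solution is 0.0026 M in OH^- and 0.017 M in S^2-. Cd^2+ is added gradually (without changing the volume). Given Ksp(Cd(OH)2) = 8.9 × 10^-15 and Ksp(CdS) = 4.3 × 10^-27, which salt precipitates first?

CdS

Each salt begins to precipitate when Q = Ksp, i.e. when [Cd^2+] reaches its threshold.
For Cd(OH)2: 8.9 × 10^-15 = (0.0026)^2 × [Cd^2+]  ⇒  [Cd^2+] = 1.3 x 10^-9 M.
For CdS: 4.3 × 10^-27 = 0.017 × [Cd^2+]  ⇒  [Cd^2+] = 2.5 × 10^-25 M.
The salt with the lower threshold [Cd^2+] precipitates first: CdS.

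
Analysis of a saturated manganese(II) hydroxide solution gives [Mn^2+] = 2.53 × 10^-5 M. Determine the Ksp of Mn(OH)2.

Mn(OH)2(s) ⇌ Mn^2+(aq) + 2 OH^-(aq)
Stoichiometry gives [OH^-] = (2/1)[Mn^2+] = 5.060 x 10^-5 M.
Ksp = [Mn^2+][OH^-]^2
Ksp = 2.53 × 10^-5 × (5.060 × 10^-5)^2 = 6.48 × 10^-14

Ksp ≈ 6.48 x 10^-14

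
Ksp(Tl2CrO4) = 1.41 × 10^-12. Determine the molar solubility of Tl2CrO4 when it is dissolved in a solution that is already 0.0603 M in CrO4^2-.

s ≈ 2.42e-6 M

Tl2CrO4(s) ⇌ 2 Tl^+ + CrO4^2-
Ksp = [Tl^+]^2[CrO4^2-]
If s mol/L dissolves here, [Tl^+] = 2s, [CrO4^2-] = 0.0603 + s ≈ 0.0603 (Ksp is small, so little additional dissolves).
Ksp ≈ (2s)^2 × 0.0603
s = 2.42 x 10^-6 M
Check: s = 2.4 × 10^-6 ≪ 0.0603, so the approximation is valid.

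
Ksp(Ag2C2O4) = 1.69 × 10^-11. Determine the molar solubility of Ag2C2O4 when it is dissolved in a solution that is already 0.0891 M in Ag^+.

Ag2C2O4(s) ⇌ 2 Ag^+ + C2O4^2-
Ksp = [Ag^+]^2[C2O4^2-]
If s mol/L dissolves here, [Ag^+] = 0.0891 + 2s ≈ 0.0891, [C2O4^2-] = s (common-ion effect: Ag^+ is already 0.0891 M).
Ksp ≈ (0.0891)^2 × s
s = 2.13 x 10^-9 M
Check: 2s = 4.3 × 10^-9 ≪ 0.0891, so the approximation is valid.

s = 2.13 x 10^-9 M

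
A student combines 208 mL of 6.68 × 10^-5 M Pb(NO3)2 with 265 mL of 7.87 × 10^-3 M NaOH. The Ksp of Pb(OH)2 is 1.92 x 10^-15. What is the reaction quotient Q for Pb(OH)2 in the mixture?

Q ≈ 5.71 x 10^-10

Total volume = 208 + 265 = 473 mL.
[Pb^2+] = 6.68 x 10^-5 × (208/473) = 2.938 × 10^-5 M
[OH^-] = 7.87 × 10^-3 × (265/473) = 4.409 × 10^-3 M
Pb(OH)2(s) ⇌ Pb^2+(aq) + 2 OH^-(aq), so Q = [Pb^2+][OH^-]^2
Q = (2.938 x 10^-5)(4.409 × 10^-3)^2 = 5.71 x 10^-10
Q > Ksp, so Pb(OH)2 will precipitate.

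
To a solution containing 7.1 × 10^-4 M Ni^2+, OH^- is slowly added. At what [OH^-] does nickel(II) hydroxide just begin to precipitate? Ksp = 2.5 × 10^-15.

Ni(OH)2(s) ⇌ Ni^2+ + 2 OH^-
Ksp = [Ni^2+][OH^-]^2
Precipitation begins when Q = Ksp. With [Ni^2+] = 7.1 × 10^-4 M:
2.5 × 10^-15 = (7.1 × 10^-4) × [OH^-]^2
[OH^-] = (2.5 × 10^-15 / 7.1 × 10^-4)^(1/2) = 1.9 × 10^-6 M

1.9e-6 M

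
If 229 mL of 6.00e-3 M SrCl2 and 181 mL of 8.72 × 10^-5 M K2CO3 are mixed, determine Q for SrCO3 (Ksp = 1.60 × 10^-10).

Q = 1.29 × 10^-7

Total volume = 229 + 181 = 410 mL.
[Sr^2+] = 6.00 × 10^-3 × (229/410) = 3.351 × 10^-3 M
[CO3^2-] = 8.72 x 10^-5 × (181/410) = 3.850 × 10^-5 M
SrCO3(s) <=> Sr^2+ + CO3^2-, so Q = [Sr^2+][CO3^2-]
Q = (3.351 × 10^-3)(3.850 × 10^-5) = 1.29 × 10^-7
Q > Ksp, so SrCO3 will precipitate.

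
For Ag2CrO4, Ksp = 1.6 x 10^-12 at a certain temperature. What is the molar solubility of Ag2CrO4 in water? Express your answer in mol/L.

Ag2CrO4(s) ⇌ 2 Ag^+ + CrO4^2-
Ksp = [Ag^+]^2[CrO4^2-]
With molar solubility s: [Ag^+] = 2s, [CrO4^2-] = s.
So Ksp = (2s)^2 × s = 4s^3
Solving, s = (1.6 x 10^-12/4)^(1/3) = 7.4 × 10^-5 M

s = 7.4 x 10^-5 M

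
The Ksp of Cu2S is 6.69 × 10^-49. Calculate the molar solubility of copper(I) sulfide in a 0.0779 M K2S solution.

Cu2S(s) <=> 2 Cu^+(aq) + S^2-(aq)
Ksp = [Cu^+]^2[S^2-]
Let s be the molar solubility in this solution. [Cu^+] = 2s, [S^2-] = 0.0779 + s ≈ 0.0779 (since S^2- from K2S dominates).
Ksp ≈ (2s)^2 × 0.0779
s = 1.47 × 10^-24 M
Check: s = 1.5 × 10^-24 ≪ 0.0779, so the approximation is valid.

s ≈ 1.47 x 10^-24 M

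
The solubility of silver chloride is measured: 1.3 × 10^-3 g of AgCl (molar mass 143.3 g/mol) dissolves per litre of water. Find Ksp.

8.2 × 10^-11

Molar solubility s = (1.3 x 10^-3 g/L) / (143.3 g/mol) = 9.07 × 10^-6 M.
AgCl(s) ⇌ Ag^+(aq) + Cl^-(aq)
Let s = molar solubility. Then [Ag^+] = s and [Cl^-] = s.
Ksp = [Ag^+][Cl^-]
Ksp = s^2
With s = 9.07 x 10^-6: Ksp = 8.2 × 10^-11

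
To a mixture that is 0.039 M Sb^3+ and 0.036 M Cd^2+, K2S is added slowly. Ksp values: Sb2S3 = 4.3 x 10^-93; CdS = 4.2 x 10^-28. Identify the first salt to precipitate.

Sb2S3

Precipitation of each salt starts when its ion product equals its Ksp.
For Sb2S3: 4.3 x 10^-93 = (0.039)^2 × [S^2-]^3  ⇒  [S^2-] = 1.4 x 10^-30 M.
For CdS: 4.2 x 10^-28 = 0.036 × [S^2-]  ⇒  [S^2-] = 1.2 × 10^-26 M.
The salt with the lower threshold [S^2-] precipitates first: Sb2S3.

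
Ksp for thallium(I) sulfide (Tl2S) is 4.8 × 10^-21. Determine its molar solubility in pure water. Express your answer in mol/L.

s ≈ 1.1e-7 M

Tl2S(s) ⇌ 2 Tl^+ + S^2-
Ksp = [Tl^+]^2[S^2-]
With molar solubility s: [Tl^+] = 2s, [S^2-] = s.
So Ksp = (2s)^2 × s = 4s^3
Solving, s = (4.8 × 10^-21/4)^(1/3) = 1.1 x 10^-7 M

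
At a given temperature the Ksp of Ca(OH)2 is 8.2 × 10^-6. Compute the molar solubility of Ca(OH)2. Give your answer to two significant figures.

s = 0.013 M

Ca(OH)2(s) ⇌ Ca^2+ + 2 OH^-
Ksp = [Ca^2+][OH^-]^2
For each mole of Ca(OH)2 that dissolves: [Ca^2+] = s, [OH^-] = 2s.
Substituting: Ksp = s(2s)^2 = 4s^3
s^3 = 8.2 × 10^-6 / 4, so s = 1.3 × 10^-2 M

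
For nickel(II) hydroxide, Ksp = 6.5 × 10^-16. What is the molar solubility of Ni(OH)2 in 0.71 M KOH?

s ≈ 1.3e-15 M

Ni(OH)2(s) <=> Ni^2+(aq) + 2 OH^-(aq)
Ksp = [Ni^2+][OH^-]^2
Let s = moles of Ni(OH)2 that dissolve per litre. [Ni^2+] = s, [OH^-] = 0.71 + 2s ≈ 0.71 (since OH^- from KOH dominates).
Ksp ≈ s × (0.71)^2
s = 1.3 × 10^-15 M
Check: 2s = 2.6 × 10^-15 ≪ 0.71, so the approximation is valid.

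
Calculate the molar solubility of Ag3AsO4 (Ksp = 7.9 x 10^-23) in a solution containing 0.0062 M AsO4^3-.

s ≈ 7.8e-8 M

Ag3AsO4(s) ⇌ 3 Ag^+(aq) + AsO4^3-(aq)
Ksp = [Ag^+]^3[AsO4^3-]
If s mol/L dissolves here, [Ag^+] = 3s, [AsO4^3-] = 0.0062 + s ≈ 0.0062 (common-ion effect: AsO4^3- is already 0.0062 M).
Ksp ≈ (3s)^3 × 0.0062
s = 7.8 × 10^-8 M
Check: s = 7.8 × 10^-8 ≪ 0.0062, so the approximation is valid.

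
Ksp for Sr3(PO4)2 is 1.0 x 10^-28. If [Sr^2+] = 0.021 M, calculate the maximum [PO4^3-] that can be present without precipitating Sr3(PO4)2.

[PO4^3-] = 3.3e-12 M

Sr3(PO4)2(s) <=> 3 Sr^2+(aq) + 2 PO4^3-(aq)
Ksp = [Sr^2+]^3[PO4^3-]^2
Precipitation begins when Q = Ksp. With [Sr^2+] = 0.021 M:
1.0 x 10^-28 = (0.021)^3 × [PO4^3-]^2
[PO4^3-] = (1.0 x 10^-28 / 9.26 × 10^-6)^(1/2) = 3.3 × 10^-12 M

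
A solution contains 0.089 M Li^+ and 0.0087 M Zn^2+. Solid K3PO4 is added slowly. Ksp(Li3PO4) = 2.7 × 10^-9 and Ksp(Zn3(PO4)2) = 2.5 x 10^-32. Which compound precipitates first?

Zn3(PO4)2

Each salt begins to precipitate when Q = Ksp, i.e. when [PO4^3-] reaches its threshold.
For Li3PO4: 2.7 × 10^-9 = (0.089)^3 × [PO4^3-]  ⇒  [PO4^3-] = 3.8 × 10^-6 M.
For Zn3(PO4)2: 2.5 x 10^-32 = (0.0087)^3 × [PO4^3-]^2  ⇒  [PO4^3-] = 1.9 x 10^-13 M.
The salt with the lower threshold [PO4^3-] precipitates first: Zn3(PO4)2.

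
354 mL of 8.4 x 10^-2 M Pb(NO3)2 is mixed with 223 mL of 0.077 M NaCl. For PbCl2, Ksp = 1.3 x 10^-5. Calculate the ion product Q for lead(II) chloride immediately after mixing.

4.6 x 10^-5

Total volume = 354 + 223 = 577 mL.
[Pb^2+] = 8.4 × 10^-2 × (354/577) = 5.15 x 10^-2 M
[Cl^-] = 7.7 × 10^-2 × (223/577) = 2.98 x 10^-2 M
PbCl2(s) ⇌ Pb^2+ + 2 Cl^-, so Q = [Pb^2+][Cl^-]^2
Q = (5.15 × 10^-2)(2.98 × 10^-2)^2 = 4.6 x 10^-5
Q > Ksp, so PbCl2 will precipitate.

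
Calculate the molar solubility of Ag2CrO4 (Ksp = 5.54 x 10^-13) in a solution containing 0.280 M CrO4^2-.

Ag2CrO4(s) ⇌ 2 Ag^+ + CrO4^2-
Ksp = [Ag^+]^2[CrO4^2-]
Let s = moles of Ag2CrO4 that dissolve per litre. [Ag^+] = 2s, [CrO4^2-] = 0.280 + s ≈ 0.280 (common-ion effect: CrO4^2- is already 0.280 M).
Ksp ≈ (2s)^2 × 0.280
s = 7.03 × 10^-7 M
Check: s = 7.0 × 10^-7 ≪ 0.280, so the approximation is valid.

7.03e-7 M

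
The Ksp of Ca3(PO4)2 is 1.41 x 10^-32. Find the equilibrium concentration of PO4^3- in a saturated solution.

[PO4^3-] = 3.34 x 10^-7 M

Ca3(PO4)2(s) ⇌ 3 Ca^2+ + 2 PO4^3-
Ksp = [Ca^2+]^3[PO4^3-]^2
If s mol/L of Ca3(PO4)2 dissolves, [Ca^2+] = 3s and [PO4^3-] = 2s.
So Ksp = (3s)^3 × (2s)^2 = 108s^5
Solving, s = (1.41 x 10^-32/108)^(1/5) = 1.672 × 10^-7 M
[PO4^3-] = 2s = 3.34 × 10^-7 M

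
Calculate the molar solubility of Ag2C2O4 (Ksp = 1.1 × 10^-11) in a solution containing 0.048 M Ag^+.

Ag2C2O4(s) ⇌ 2 Ag^+ + C2O4^2-
Ksp = [Ag^+]^2[C2O4^2-]
Let s be the molar solubility in this solution. [Ag^+] = 0.048 + 2s ≈ 0.048, [C2O4^2-] = s (since the Ag^+ already present dominates).
Ksp ≈ (0.048)^2 × s
s = 4.8 × 10^-9 M
Check: 2s = 9.5 × 10^-9 ≪ 0.048, so the approximation is valid.

s ≈ 4.8 x 10^-9 M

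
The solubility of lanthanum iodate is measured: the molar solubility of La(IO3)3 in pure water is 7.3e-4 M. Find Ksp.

7.7e-12

La(IO3)3(s) <=> La^3+(aq) + 3 IO3^-(aq)
For each mole of La(IO3)3 that dissolves: [La^3+] = s, [IO3^-] = 3s.
Ksp = [La^3+][IO3^-]^3
Ksp = s(3s)^3 = 27s^4
With s = 7.3 × 10^-4: Ksp = 7.7 x 10^-12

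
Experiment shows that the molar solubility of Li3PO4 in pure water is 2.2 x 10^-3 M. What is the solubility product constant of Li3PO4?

6.3 × 10^-10

Li3PO4(s) ⇌ 3 Li^+ + PO4^3-
For each mole of Li3PO4 that dissolves: [Li^+] = 3s, [PO4^3-] = s.
Ksp = [Li^+]^3[PO4^3-]
Ksp = (3s)^3s = 27s^4
With s = 2.2 x 10^-3: Ksp = 6.3 × 10^-10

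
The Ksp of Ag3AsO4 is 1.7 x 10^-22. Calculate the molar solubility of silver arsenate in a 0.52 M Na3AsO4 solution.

Ag3AsO4(s) ⇌ 3 Ag^+(aq) + AsO4^3-(aq)
Ksp = [Ag^+]^3[AsO4^3-]
Let s be the molar solubility in this solution. [Ag^+] = 3s, [AsO4^3-] = 0.52 + s ≈ 0.52 (since AsO4^3- from Na3AsO4 dominates).
Ksp ≈ (3s)^3 × 0.52
s = 2.3 x 10^-8 M
Check: s = 2.3 × 10^-8 ≪ 0.52, so the approximation is valid.

2.3e-8 M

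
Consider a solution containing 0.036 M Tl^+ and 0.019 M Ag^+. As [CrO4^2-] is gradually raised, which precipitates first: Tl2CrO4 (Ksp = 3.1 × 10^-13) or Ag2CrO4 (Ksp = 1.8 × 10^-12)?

Tl2CrO4

Each salt begins to precipitate when Q = Ksp, i.e. when [CrO4^2-] reaches its threshold.
For Tl2CrO4: 3.1 × 10^-13 = (0.036)^2 × [CrO4^2-]  ⇒  [CrO4^2-] = 2.4 × 10^-10 M.
For Ag2CrO4: 1.8 × 10^-12 = (0.019)^2 × [CrO4^2-]  ⇒  [CrO4^2-] = 5.0 × 10^-9 M.
The salt with the lower threshold [CrO4^2-] precipitates first: Tl2CrO4.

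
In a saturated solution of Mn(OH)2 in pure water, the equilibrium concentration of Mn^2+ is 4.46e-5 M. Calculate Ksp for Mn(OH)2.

Ksp = 3.55 × 10^-13

Mn(OH)2(s) ⇌ Mn^2+ + 2 OH^-
Stoichiometry gives [OH^-] = (2/1)[Mn^2+] = 8.920 x 10^-5 M.
Ksp = [Mn^2+][OH^-]^2
Ksp = 4.46 x 10^-5 × (8.920 x 10^-5)^2 = 3.55 × 10^-13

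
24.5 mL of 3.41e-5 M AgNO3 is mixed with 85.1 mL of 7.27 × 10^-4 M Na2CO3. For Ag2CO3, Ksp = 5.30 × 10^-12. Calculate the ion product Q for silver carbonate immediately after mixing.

3.28e-14

Total volume = 24.5 + 85.1 = 109.6 mL.
[Ag^+] = 3.41 x 10^-5 × (24.5/109.6) = 7.623 x 10^-6 M
[CO3^2-] = 7.27 × 10^-4 × (85.1/109.6) = 5.645 × 10^-4 M
Ag2CO3(s) <=> 2 Ag^+ + CO3^2-, so Q = [Ag^+]^2[CO3^2-]
Q = (7.623 × 10^-6)^2(5.645 × 10^-4) = 3.28 x 10^-14
Q < Ksp, so no precipitate of Ag2CO3 forms.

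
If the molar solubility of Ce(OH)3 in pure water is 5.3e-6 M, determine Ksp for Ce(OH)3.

Ce(OH)3(s) <=> Ce^3+ + 3 OH^-
If s mol/L of Ce(OH)3 dissolves, [Ce^3+] = s and [OH^-] = 3s.
Ksp = [Ce^3+][OH^-]^3
Ksp = s(3s)^3 = 27s^4
With s = 5.3 × 10^-6: Ksp = 2.1 x 10^-20

Ksp ≈ 2.1e-20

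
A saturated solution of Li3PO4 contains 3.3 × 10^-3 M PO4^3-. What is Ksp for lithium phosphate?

Li3PO4(s) ⇌ 3 Li^+ + PO4^3-
Stoichiometry gives [Li^+] = (3/1)[PO4^3-] = 9.90 x 10^-3 M.
Ksp = [Li^+]^3[PO4^3-]
Ksp = (9.90 × 10^-3)^3 × 3.3 × 10^-3 = 3.2 × 10^-9

3.2 x 10^-9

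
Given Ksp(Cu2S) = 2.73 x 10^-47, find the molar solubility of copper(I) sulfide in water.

Cu2S(s) <=> 2 Cu^+(aq) + S^2-(aq)
Ksp = [Cu^+]^2[S^2-]
For each mole of Cu2S that dissolves: [Cu^+] = 2s, [S^2-] = s.
Substituting: Ksp = (2s)^2s = 4s^3
Solving, s = (2.73 x 10^-47/4)^(1/3) = 1.90 x 10^-16 M

s = 1.90 x 10^-16 M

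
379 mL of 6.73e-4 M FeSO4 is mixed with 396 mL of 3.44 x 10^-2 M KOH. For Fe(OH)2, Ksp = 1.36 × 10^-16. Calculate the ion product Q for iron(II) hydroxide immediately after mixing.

Total volume = 379 + 396 = 775 mL.
[Fe^2+] = 6.73 × 10^-4 × (379/775) = 3.291 x 10^-4 M
[OH^-] = 3.44 × 10^-2 × (396/775) = 1.758 × 10^-2 M
Fe(OH)2(s) ⇌ Fe^2+ + 2 OH^-, so Q = [Fe^2+][OH^-]^2
Q = (3.291 × 10^-4)(1.758 × 10^-2)^2 = 1.02 × 10^-7
Q > Ksp, so Fe(OH)2 will precipitate.

1.02e-7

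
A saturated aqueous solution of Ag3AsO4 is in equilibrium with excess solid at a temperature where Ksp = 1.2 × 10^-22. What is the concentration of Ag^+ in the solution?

[Ag^+] ≈ 4.4 × 10^-6 M

Ag3AsO4(s) <=> 3 Ag^+ + AsO4^3-
Ksp = [Ag^+]^3[AsO4^3-]
For each mole of Ag3AsO4 that dissolves: [Ag^+] = 3s, [AsO4^3-] = s.
Substituting: Ksp = (3s)^3s = 27s^4
s = (1.2 × 10^-22 / 27)^(1/4) = 1.45 × 10^-6 M
[Ag^+] = 3s = 4.4 × 10^-6 M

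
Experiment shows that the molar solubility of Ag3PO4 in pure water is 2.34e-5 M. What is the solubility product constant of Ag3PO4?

Ag3PO4(s) ⇌ 3 Ag^+ + PO4^3-
If s mol/L of Ag3PO4 dissolves, [Ag^+] = 3s and [PO4^3-] = s.
Ksp = [Ag^+]^3[PO4^3-]
So Ksp = (3s)^3 × s = 27s^4
With s = 2.34 × 10^-5: Ksp = 8.10 × 10^-18

8.10 × 10^-18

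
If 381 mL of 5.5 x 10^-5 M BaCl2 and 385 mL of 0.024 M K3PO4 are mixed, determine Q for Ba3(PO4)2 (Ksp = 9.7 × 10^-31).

Q ≈ 3.0e-18

Total volume = 381 + 385 = 766 mL.
[Ba^2+] = 5.5 × 10^-5 × (381/766) = 2.74 × 10^-5 M
[PO4^3-] = 2.4 × 10^-2 × (385/766) = 1.21 x 10^-2 M
Ba3(PO4)2(s) ⇌ 3 Ba^2+(aq) + 2 PO4^3-(aq), so Q = [Ba^2+]^3[PO4^3-]^2
Q = (2.74 × 10^-5)^3(1.21 × 10^-2)^2 = 3.0 × 10^-18
Q > Ksp, so Ba3(PO4)2 will precipitate.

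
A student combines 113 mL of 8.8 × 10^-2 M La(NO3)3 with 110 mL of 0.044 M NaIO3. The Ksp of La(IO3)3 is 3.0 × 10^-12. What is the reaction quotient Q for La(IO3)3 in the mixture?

Q = 4.6 x 10^-7

Total volume = 113 + 110 = 223 mL.
[La^3+] = 8.8 × 10^-2 × (113/223) = 4.46 × 10^-2 M
[IO3^-] = 4.4 × 10^-2 × (110/223) = 2.17 x 10^-2 M
La(IO3)3(s) ⇌ La^3+ + 3 IO3^-, so Q = [La^3+][IO3^-]^3
Q = (4.46 × 10^-2)(2.17 × 10^-2)^3 = 4.6 × 10^-7
Q > Ksp, so La(IO3)3 will precipitate.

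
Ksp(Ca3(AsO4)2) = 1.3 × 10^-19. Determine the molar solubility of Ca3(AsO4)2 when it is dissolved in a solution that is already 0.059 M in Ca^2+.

1.3 × 10^-8 M

Ca3(AsO4)2(s) ⇌ 3 Ca^2+ + 2 AsO4^3-
Ksp = [Ca^2+]^3[AsO4^3-]^2
Let s = moles of Ca3(AsO4)2 that dissolve per litre. [Ca^2+] = 0.059 + 3s ≈ 0.059, [AsO4^3-] = 2s (Ksp is small, so little additional dissolves).
Ksp ≈ (0.059)^3 × (2s)^2
s = 1.3 × 10^-8 M
Check: 3s = 3.8 x 10^-8 ≪ 0.059, so the approximation is valid.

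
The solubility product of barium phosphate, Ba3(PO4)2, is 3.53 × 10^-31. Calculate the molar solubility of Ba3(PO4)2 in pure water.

Ba3(PO4)2(s) <=> 3 Ba^2+(aq) + 2 PO4^3-(aq)
Ksp = [Ba^2+]^3[PO4^3-]^2
If s mol/L of Ba3(PO4)2 dissolves, [Ba^2+] = 3s and [PO4^3-] = 2s.
So Ksp = (3s)^3 × (2s)^2 = 108s^5
s^5 = 3.53 × 10^-31 / 108, so s = 3.18 x 10^-7 M

s ≈ 3.18e-7 M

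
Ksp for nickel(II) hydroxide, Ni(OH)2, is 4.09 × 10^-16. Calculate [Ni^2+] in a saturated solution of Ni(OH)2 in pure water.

Ni(OH)2(s) ⇌ Ni^2+(aq) + 2 OH^-(aq)
Ksp = [Ni^2+][OH^-]^2
For each mole of Ni(OH)2 that dissolves: [Ni^2+] = s, [OH^-] = 2s.
So Ksp = s × (2s)^2 = 4s^3
s^3 = 4.09 × 10^-16 / 4, so s = 4.676 × 10^-6 M
[Ni^2+] = s = 4.68 x 10^-6 M

[Ni^2+] = 4.68 × 10^-6 M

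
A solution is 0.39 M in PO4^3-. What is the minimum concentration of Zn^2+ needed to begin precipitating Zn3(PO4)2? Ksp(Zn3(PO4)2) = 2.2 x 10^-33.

Zn3(PO4)2(s) ⇌ 3 Zn^2+(aq) + 2 PO4^3-(aq)
Ksp = [Zn^2+]^3[PO4^3-]^2
Precipitation begins when Q = Ksp. With [PO4^3-] = 0.39 M:
2.2 x 10^-33 = (0.39)^2 × [Zn^2+]^3
[Zn^2+] = (2.2 x 10^-33 / 1.52 x 10^-1)^(1/3) = 2.4 x 10^-11 M

2.4e-11 M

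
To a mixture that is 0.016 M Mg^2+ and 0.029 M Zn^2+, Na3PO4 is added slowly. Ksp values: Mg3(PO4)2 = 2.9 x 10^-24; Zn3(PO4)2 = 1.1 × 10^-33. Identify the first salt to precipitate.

Zn3(PO4)2

Precipitation of each salt starts when its ion product equals its Ksp.
For Mg3(PO4)2: 2.9 x 10^-24 = (0.016)^3 × [PO4^3-]^2  ⇒  [PO4^3-] = 8.4 × 10^-10 M.
For Zn3(PO4)2: 1.1 × 10^-33 = (0.029)^3 × [PO4^3-]^2  ⇒  [PO4^3-] = 6.7 × 10^-15 M.
The salt with the lower threshold [PO4^3-] precipitates first: Zn3(PO4)2.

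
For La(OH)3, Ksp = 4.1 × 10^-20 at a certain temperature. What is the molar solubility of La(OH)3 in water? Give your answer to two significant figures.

s = 6.2 × 10^-6 M

La(OH)3(s) ⇌ La^3+ + 3 OH^-
Ksp = [La^3+][OH^-]^3
With molar solubility s: [La^3+] = s, [OH^-] = 3s.
So Ksp = s × (3s)^3 = 27s^4
s^4 = 4.1 × 10^-20 / 27, so s = 6.2 x 10^-6 M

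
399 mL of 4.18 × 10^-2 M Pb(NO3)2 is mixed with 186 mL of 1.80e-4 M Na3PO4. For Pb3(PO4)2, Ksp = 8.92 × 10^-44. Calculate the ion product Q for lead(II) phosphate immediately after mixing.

7.59e-14

Total volume = 399 + 186 = 585 mL.
[Pb^2+] = 4.18 x 10^-2 × (399/585) = 2.851 x 10^-2 M
[PO4^3-] = 1.80 × 10^-4 × (186/585) = 5.723 × 10^-5 M
Pb3(PO4)2(s) ⇌ 3 Pb^2+ + 2 PO4^3-, so Q = [Pb^2+]^3[PO4^3-]^2
Q = (2.851 x 10^-2)^3(5.723 × 10^-5)^2 = 7.59 x 10^-14
Q > Ksp, so Pb3(PO4)2 will precipitate.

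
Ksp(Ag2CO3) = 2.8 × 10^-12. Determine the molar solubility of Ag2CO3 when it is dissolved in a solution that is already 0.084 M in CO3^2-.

s ≈ 2.9e-6 M

Ag2CO3(s) ⇌ 2 Ag^+(aq) + CO3^2-(aq)
Ksp = [Ag^+]^2[CO3^2-]
If s mol/L dissolves here, [Ag^+] = 2s, [CO3^2-] = 0.084 + s ≈ 0.084 (common-ion effect: CO3^2- is already 0.084 M).
Ksp ≈ (2s)^2 × 0.084
s = 2.9 × 10^-6 M
Check: s = 2.9 × 10^-6 ≪ 0.084, so the approximation is valid.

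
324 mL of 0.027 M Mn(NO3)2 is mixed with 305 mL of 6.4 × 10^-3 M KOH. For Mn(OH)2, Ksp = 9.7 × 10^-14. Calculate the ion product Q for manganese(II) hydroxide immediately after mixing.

1.3 x 10^-7

Total volume = 324 + 305 = 629 mL.
[Mn^2+] = 2.7 × 10^-2 × (324/629) = 1.39 × 10^-2 M
[OH^-] = 6.4 × 10^-3 × (305/629) = 3.10 × 10^-3 M
Mn(OH)2(s) ⇌ Mn^2+ + 2 OH^-, so Q = [Mn^2+][OH^-]^2
Q = (1.39 × 10^-2)(3.10 × 10^-3)^2 = 1.3 x 10^-7
Q > Ksp, so Mn(OH)2 will precipitate.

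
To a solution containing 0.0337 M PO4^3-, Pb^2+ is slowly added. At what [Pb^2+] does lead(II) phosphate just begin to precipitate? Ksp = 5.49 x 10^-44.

Pb3(PO4)2(s) ⇌ 3 Pb^2+ + 2 PO4^3-
Ksp = [Pb^2+]^3[PO4^3-]^2
Precipitation begins when Q = Ksp. With [PO4^3-] = 0.0337 M:
5.49 x 10^-44 = (0.0337)^2 × [Pb^2+]^3
[Pb^2+] = (5.49 x 10^-44 / 1.136 x 10^-3)^(1/3) = 3.64 × 10^-14 M

[Pb^2+] ≈ 3.64 x 10^-14 M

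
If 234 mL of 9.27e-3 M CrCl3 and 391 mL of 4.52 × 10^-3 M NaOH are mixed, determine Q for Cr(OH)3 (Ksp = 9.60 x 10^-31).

Total volume = 234 + 391 = 625 mL.
[Cr^3+] = 9.27 × 10^-3 × (234/625) = 3.471 x 10^-3 M
[OH^-] = 4.52 x 10^-3 × (391/625) = 2.828 x 10^-3 M
Cr(OH)3(s) <=> Cr^3+ + 3 OH^-, so Q = [Cr^3+][OH^-]^3
Q = (3.471 × 10^-3)(2.828 x 10^-3)^3 = 7.85 x 10^-11
Q > Ksp, so Cr(OH)3 will precipitate.

7.85 × 10^-11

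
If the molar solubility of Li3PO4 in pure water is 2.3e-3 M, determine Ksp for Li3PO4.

7.6 × 10^-10

Li3PO4(s) <=> 3 Li^+ + PO4^3-
Let s = molar solubility. Then [Li^+] = 3s and [PO4^3-] = s.
Ksp = [Li^+]^3[PO4^3-]
Ksp = (3s)^3s = 27s^4
With s = 2.3 × 10^-3: Ksp = 7.6 × 10^-10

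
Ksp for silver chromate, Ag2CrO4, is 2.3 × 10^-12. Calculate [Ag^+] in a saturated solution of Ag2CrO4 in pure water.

Ag2CrO4(s) ⇌ 2 Ag^+(aq) + CrO4^2-(aq)
Ksp = [Ag^+]^2[CrO4^2-]
With molar solubility s: [Ag^+] = 2s, [CrO4^2-] = s.
So Ksp = (2s)^2 × s = 4s^3
s = (2.3 × 10^-12 / 4)^(1/3) = 8.32 x 10^-5 M
[Ag^+] = 2s = 1.7 × 10^-4 M

1.7e-4 M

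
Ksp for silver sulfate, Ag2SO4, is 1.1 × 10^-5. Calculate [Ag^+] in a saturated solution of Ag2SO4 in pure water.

[Ag^+] ≈ 0.028 M

Ag2SO4(s) ⇌ 2 Ag^+(aq) + SO4^2-(aq)
Ksp = [Ag^+]^2[SO4^2-]
Let s = molar solubility. Then [Ag^+] = 2s and [SO4^2-] = s.
Substituting: Ksp = (2s)^2s = 4s^3
Solving, s = (1.1 × 10^-5/4)^(1/3) = 1.40 × 10^-2 M
[Ag^+] = 2s = 2.8 × 10^-2 M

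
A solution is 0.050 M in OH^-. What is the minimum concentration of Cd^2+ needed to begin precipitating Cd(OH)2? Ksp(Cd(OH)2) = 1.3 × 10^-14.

Cd(OH)2(s) <=> Cd^2+(aq) + 2 OH^-(aq)
Ksp = [Cd^2+][OH^-]^2
Precipitation begins when Q = Ksp. With [OH^-] = 0.050 M:
1.3 × 10^-14 = (0.050)^2 × [Cd^2+]
[Cd^2+] = (1.3 × 10^-14 / 2.50 × 10^-3) = 5.2 x 10^-12 M

[Cd^2+] ≈ 5.2e-12 M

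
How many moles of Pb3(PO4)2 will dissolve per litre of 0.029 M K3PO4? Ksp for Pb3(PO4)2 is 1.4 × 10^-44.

Pb3(PO4)2(s) ⇌ 3 Pb^2+(aq) + 2 PO4^3-(aq)
Ksp = [Pb^2+]^3[PO4^3-]^2
Let s be the molar solubility in this solution. [Pb^2+] = 3s, [PO4^3-] = 0.029 + 2s ≈ 0.029 (Ksp is small, so little additional dissolves).
Ksp ≈ (3s)^3 × (0.029)^2
s = 8.5 × 10^-15 M
Check: 2s = 1.7 × 10^-14 ≪ 0.029, so the approximation is valid.

s ≈ 8.5 × 10^-15 M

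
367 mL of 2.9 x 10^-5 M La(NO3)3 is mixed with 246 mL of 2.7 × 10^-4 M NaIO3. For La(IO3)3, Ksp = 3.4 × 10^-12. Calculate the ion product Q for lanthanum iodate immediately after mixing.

Total volume = 367 + 246 = 613 mL.
[La^3+] = 2.9 × 10^-5 × (367/613) = 1.74 × 10^-5 M
[IO3^-] = 2.7 × 10^-4 × (246/613) = 1.08 × 10^-4 M
La(IO3)3(s) ⇌ La^3+(aq) + 3 IO3^-(aq), so Q = [La^3+][IO3^-]^3
Q = (1.74 x 10^-5)(1.08 x 10^-4)^3 = 2.2 × 10^-17
Q < Ksp, so no precipitate of La(IO3)3 forms.

Q = 2.2 × 10^-17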